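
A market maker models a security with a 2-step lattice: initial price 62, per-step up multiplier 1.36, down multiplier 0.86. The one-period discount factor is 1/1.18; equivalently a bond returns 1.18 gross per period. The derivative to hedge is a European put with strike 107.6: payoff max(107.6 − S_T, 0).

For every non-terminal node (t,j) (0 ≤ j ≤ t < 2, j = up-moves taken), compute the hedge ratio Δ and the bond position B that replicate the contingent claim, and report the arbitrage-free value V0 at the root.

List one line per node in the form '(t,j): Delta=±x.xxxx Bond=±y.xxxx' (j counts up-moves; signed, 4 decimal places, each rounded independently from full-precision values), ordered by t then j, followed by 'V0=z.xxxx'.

Under the risk-neutral measure, an up-move has probability p* = (R−d)/(u−d) = 0.6400 and values discount at R = 1.18.
Terminal values V(2,·): V(2,0)=61.7448, V(2,1)=35.0848, V(2,2)=0.0000
  t=1,j=0: stock 53.3200 → up 72.5152 (V=35.0848), down 45.8552 (V=61.7448). Price 37.8664; hedge Δ=-1.0000, bond B=91.1864.
  t=1,j=1: stock 84.3200 → up 114.6752 (V=0.0000), down 72.5152 (V=35.0848). Price 10.7038; hedge Δ=-0.8322, bond B=80.8734.
  t=0,j=0: stock 62.0000 → up 84.3200 (V=10.7038), down 53.3200 (V=37.8664). Price 17.3579; hedge Δ=-0.8762, bond B=71.6832.
Root portfolio cost Δ·62+B reproduces V0=17.3579.

(0,0): Delta=-0.8762 Bond=71.6832
(1,0): Delta=-1.0000 Bond=91.1864
(1,1): Delta=-0.8322 Bond=80.8734
V0=17.3579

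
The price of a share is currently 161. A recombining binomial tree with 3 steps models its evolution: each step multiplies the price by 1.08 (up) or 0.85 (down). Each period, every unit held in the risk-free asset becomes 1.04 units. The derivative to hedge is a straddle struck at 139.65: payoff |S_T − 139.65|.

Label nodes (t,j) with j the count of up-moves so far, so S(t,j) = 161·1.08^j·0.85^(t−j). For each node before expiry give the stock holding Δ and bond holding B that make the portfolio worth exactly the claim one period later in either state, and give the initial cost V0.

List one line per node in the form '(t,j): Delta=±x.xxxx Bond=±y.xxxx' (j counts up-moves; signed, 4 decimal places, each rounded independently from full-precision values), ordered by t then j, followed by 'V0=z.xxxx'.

Risk-neutral probability p* = (R−d)/(u−d) = (1.04−0.85)/(1.08−0.85) = 0.8261.
At expiry t=3: V(3,0)=40.7759, V(3,1)=14.0217, V(3,2)=19.9718, V(3,3)=63.1636
Node (2,0) S=116.3225: V=(p*·14.0217+(1−p*)·40.7759)/1.04=17.9563; Δ=(14.0217−40.7759)/(125.6283−98.8741)=-1.0000; B=V−Δ·S=134.2788
Node (2,1) S=147.7980: V=(p*·19.9718+(1−p*)·14.0217)/1.04=18.2087; Δ=(19.9718−14.0217)/(159.6218−125.6283)=0.1750; B=V−Δ·S=-7.6615
Node (2,2) S=187.7904: V=(p*·63.1636+(1−p*)·19.9718)/1.04=53.5116; Δ=(63.1636−19.9718)/(202.8136−159.6218)=1.0000; B=V−Δ·S=-134.2788
Node (1,0) S=136.8500: V=(p*·18.2087+(1−p*)·17.9563)/1.04=17.4662; Δ=(18.2087−17.9563)/(147.7980−116.3225)=0.0080; B=V−Δ·S=16.3690
Node (1,1) S=173.8800: V=(p*·53.5116+(1−p*)·18.2087)/1.04=45.5499; Δ=(53.5116−18.2087)/(187.7904−147.7980)=0.8827; B=V−Δ·S=-107.9408
Node (0,0) S=161.0000: V=(p*·45.5499+(1−p*)·17.4662)/1.04=39.1017; Δ=(45.5499−17.4662)/(173.8800−136.8500)=0.7584; B=V−Δ·S=-83.0016
Check: Δ(0,0)·S0 + B(0,0) = 39.1017 = V0.

(0,0): Delta=0.7584 Bond=-83.0016
(1,0): Delta=0.0080 Bond=16.3690
(1,1): Delta=0.8827 Bond=-107.9408
(2,0): Delta=-1.0000 Bond=134.2788
(2,1): Delta=0.1750 Bond=-7.6615
(2,2): Delta=1.0000 Bond=-134.2788
V0=39.1017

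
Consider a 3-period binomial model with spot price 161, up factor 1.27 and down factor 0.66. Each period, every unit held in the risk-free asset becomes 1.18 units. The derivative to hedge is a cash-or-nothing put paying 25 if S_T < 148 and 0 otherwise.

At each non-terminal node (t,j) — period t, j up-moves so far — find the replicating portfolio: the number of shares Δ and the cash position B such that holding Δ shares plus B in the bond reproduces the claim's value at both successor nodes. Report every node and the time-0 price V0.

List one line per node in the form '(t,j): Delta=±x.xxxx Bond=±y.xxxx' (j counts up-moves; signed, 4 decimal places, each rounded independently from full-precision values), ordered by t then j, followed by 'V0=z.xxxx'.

Risk-neutral probability p* = (R−d)/(u−d) = (1.18−0.66)/(1.27−0.66) = 0.8525.
Payoff layer (t=3): V(3,0)=25.0000, V(3,1)=25.0000, V(3,2)=0.0000, V(3,3)=0.0000
Node (2,0) S=70.1316: V=(p*·25.0000+(1−p*)·25.0000)/1.18=21.1864; Δ=(25.0000−25.0000)/(89.0671−46.2869)=0.0000; B=V−Δ·S=21.1864
Node (2,1) S=134.9502: V=(p*·0.0000+(1−p*)·25.0000)/1.18=3.1259; Δ=(0.0000−25.0000)/(171.3868−89.0671)=-0.3037; B=V−Δ·S=44.1095
Node (2,2) S=259.6769: V=(p*·0.0000+(1−p*)·0.0000)/1.18=0.0000; Δ=(0.0000−0.0000)/(329.7897−171.3868)=0.0000; B=V−Δ·S=0.0000
Node (1,0) S=106.2600: V=(p*·3.1259+(1−p*)·21.1864)/1.18=4.9072; Δ=(3.1259−21.1864)/(134.9502−70.1316)=-0.2786; B=V−Δ·S=34.5147
Node (1,1) S=204.4700: V=(p*·0.0000+(1−p*)·3.1259)/1.18=0.3908; Δ=(0.0000−3.1259)/(259.6769−134.9502)=-0.0251; B=V−Δ·S=5.5152
Node (0,0) S=161.0000: V=(p*·0.3908+(1−p*)·4.9072)/1.18=0.8959; Δ=(0.3908−4.9072)/(204.4700−106.2600)=-0.0460; B=V−Δ·S=8.2999
Root portfolio cost Δ·161+B reproduces V0=0.8959.

(0,0): Delta=-0.0460 Bond=8.2999
(1,0): Delta=-0.2786 Bond=34.5147
(1,1): Delta=-0.0251 Bond=5.5152
(2,0): Delta=0.0000 Bond=21.1864
(2,1): Delta=-0.3037 Bond=44.1095
(2,2): Delta=0.0000 Bond=0.0000
V0=0.8959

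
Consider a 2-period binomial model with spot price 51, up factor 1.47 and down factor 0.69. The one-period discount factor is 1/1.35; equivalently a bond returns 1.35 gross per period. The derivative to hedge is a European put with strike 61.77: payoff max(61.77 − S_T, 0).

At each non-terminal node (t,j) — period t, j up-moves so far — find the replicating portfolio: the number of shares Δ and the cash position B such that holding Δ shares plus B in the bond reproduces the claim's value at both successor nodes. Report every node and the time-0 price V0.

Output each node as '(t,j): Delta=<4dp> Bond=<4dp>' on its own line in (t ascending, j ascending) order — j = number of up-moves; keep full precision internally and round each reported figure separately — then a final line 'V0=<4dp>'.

Since d<R<u, set p* = (R−d)/(u−d) = 0.8462; price each node as the discounted p*-expectation of its children.
Payoff layer (t=2): V(2,0)=37.4889, V(2,1)=10.0407, V(2,2)=0.0000
(1,0): S=35.1900. Δ = (V_up−V_dn)/(S_up−S_dn) = (10.0407−37.4889)/(51.7293−24.2811) = -1.0000. V = [p*·10.0407 + (1−p*)·37.4889]/1.35 = 10.5656. B = V − Δ·S = 45.7556.
(1,1): S=74.9700. Δ = (V_up−V_dn)/(S_up−S_dn) = (0.0000−10.0407)/(110.2059−51.7293) = -0.1717. V = [p*·0.0000 + (1−p*)·10.0407]/1.35 = 1.1442. B = V − Δ·S = 14.0169.
(0,0): S=51.0000. Δ = (V_up−V_dn)/(S_up−S_dn) = (1.1442−10.5656)/(74.9700−35.1900) = -0.2368. V = [p*·1.1442 + (1−p*)·10.5656]/1.35 = 1.9212. B = V − Δ·S = 13.9998.
Each (Δ,B) replicates both successor values, so the strategy is self-financing and V0 is arbitrage-free.

(0,0): Delta=-0.2368 Bond=13.9998
(1,0): Delta=-1.0000 Bond=45.7556
(1,1): Delta=-0.1717 Bond=14.0169
V0=1.9212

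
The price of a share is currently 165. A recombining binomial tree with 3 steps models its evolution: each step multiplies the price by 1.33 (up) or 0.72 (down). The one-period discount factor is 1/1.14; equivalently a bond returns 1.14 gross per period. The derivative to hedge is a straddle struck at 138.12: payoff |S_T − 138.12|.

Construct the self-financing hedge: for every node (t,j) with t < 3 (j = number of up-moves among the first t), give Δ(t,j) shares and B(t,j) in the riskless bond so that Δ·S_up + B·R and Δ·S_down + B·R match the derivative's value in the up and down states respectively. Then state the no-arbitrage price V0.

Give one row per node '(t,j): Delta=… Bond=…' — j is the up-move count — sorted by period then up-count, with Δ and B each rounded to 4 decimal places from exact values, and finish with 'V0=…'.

Since d<R<u, set p* = (R−d)/(u−d) = 0.6885; price each node as the discounted p*-expectation of its children.
Payoff layer (t=3): V(3,0)=76.5341, V(3,1)=24.3571, V(3,2)=72.0253, V(3,3)=250.0651
(2,0): S=85.5360. Δ = (V_up−V_dn)/(S_up−S_dn) = (24.3571−76.5341)/(113.7629−61.5859) = -1.0000. V = [p*·24.3571 + (1−p*)·76.5341]/1.14 = 35.6219. B = V − Δ·S = 121.1579.
(2,1): S=158.0040. Δ = (V_up−V_dn)/(S_up−S_dn) = (72.0253−24.3571)/(210.1453−113.7629) = 0.4946. V = [p*·72.0253 + (1−p*)·24.3571]/1.14 = 50.1560. B = V − Δ·S = -27.9886.
(2,2): S=291.8685. Δ = (V_up−V_dn)/(S_up−S_dn) = (250.0651−72.0253)/(388.1851−210.1453) = 1.0000. V = [p*·250.0651 + (1−p*)·72.0253]/1.14 = 170.7106. B = V − Δ·S = -121.1579.
(1,0): S=118.8000. Δ = (V_up−V_dn)/(S_up−S_dn) = (50.1560−35.6219)/(158.0040−85.5360) = 0.2006. V = [p*·50.1560 + (1−p*)·35.6219]/1.14 = 40.0254. B = V − Δ·S = 16.1990.
(1,1): S=219.4500. Δ = (V_up−V_dn)/(S_up−S_dn) = (170.7106−50.1560)/(291.8685−158.0040) = 0.9006. V = [p*·170.7106 + (1−p*)·50.1560]/1.14 = 116.8077. B = V − Δ·S = -80.8228.
(0,0): S=165.0000. Δ = (V_up−V_dn)/(S_up−S_dn) = (116.8077−40.0254)/(219.4500−118.8000) = 0.7629. V = [p*·116.8077 + (1−p*)·40.0254]/1.14 = 81.4842. B = V − Δ·S = -44.3885.
Each (Δ,B) replicates both successor values, so the strategy is self-financing and V0 is arbitrage-free.

(0,0): Delta=0.7629 Bond=-44.3885
(1,0): Delta=0.2006 Bond=16.1990
(1,1): Delta=0.9006 Bond=-80.8228
(2,0): Delta=-1.0000 Bond=121.1579
(2,1): Delta=0.4946 Bond=-27.9886
(2,2): Delta=1.0000 Bond=-121.1579
V0=81.4842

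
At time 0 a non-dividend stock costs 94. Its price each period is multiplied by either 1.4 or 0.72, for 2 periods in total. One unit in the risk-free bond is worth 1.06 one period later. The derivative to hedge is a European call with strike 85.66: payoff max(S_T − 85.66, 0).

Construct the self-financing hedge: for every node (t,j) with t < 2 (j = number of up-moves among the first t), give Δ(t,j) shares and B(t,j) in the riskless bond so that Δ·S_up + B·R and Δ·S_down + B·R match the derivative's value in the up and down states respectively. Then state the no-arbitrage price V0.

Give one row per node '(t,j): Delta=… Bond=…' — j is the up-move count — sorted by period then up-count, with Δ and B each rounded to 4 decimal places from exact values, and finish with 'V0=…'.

The replicating-portfolio and risk-neutral prices coincide; use p* = (1.06−0.72)/(1.4−0.72) = 0.5000 for the latter.
Payoff layer (t=2): V(2,0)=0.0000, V(2,1)=9.0920, V(2,2)=98.5800
Node (1,0) S=67.6800: V=(p*·9.0920+(1−p*)·0.0000)/1.06=4.2887; Δ=(9.0920−0.0000)/(94.7520−48.7296)=0.1976; B=V−Δ·S=-9.0819
Node (1,1) S=131.6000: V=(p*·98.5800+(1−p*)·9.0920)/1.06=50.7887; Δ=(98.5800−9.0920)/(184.2400−94.7520)=1.0000; B=V−Δ·S=-80.8113
Node (0,0) S=94.0000: V=(p*·50.7887+(1−p*)·4.2887)/1.06=25.9799; Δ=(50.7887−4.2887)/(131.6000−67.6800)=0.7275; B=V−Δ·S=-42.4025
The time-0 hedge costs 25.9799, which is the no-arbitrage price.

(0,0): Delta=0.7275 Bond=-42.4025
(1,0): Delta=0.1976 Bond=-9.0819
(1,1): Delta=1.0000 Bond=-80.8113
V0=25.9799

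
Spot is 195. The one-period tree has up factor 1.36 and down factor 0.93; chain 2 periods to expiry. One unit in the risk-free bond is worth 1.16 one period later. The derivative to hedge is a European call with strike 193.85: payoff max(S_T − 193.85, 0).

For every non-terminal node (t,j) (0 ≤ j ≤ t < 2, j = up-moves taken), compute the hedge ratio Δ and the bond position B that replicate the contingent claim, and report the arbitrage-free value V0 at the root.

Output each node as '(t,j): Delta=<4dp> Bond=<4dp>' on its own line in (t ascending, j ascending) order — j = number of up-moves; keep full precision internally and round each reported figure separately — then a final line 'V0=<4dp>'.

(0,0): Delta=0.8795 Bond=-116.5185
(1,0): Delta=0.6769 Bond=-98.4182
(1,1): Delta=1.0000 Bond=-167.1121
V0=54.9884

Since d<R<u, set p* = (R−d)/(u−d) = 0.5349; price each node as the discounted p*-expectation of its children.
Payoff layer (t=2): V(2,0)=0.0000, V(2,1)=52.7860, V(2,2)=166.8220
(1,0): S=181.3500. Δ = (V_up−V_dn)/(S_up−S_dn) = (52.7860−0.0000)/(246.6360−168.6555) = 0.6769. V = [p*·52.7860 + (1−p*)·0.0000]/1.16 = 24.3400. B = V − Δ·S = -98.4182.
(1,1): S=265.2000. Δ = (V_up−V_dn)/(S_up−S_dn) = (166.8220−52.7860)/(360.6720−246.6360) = 1.0000. V = [p*·166.8220 + (1−p*)·52.7860]/1.16 = 98.0879. B = V − Δ·S = -167.1121.
(0,0): S=195.0000. Δ = (V_up−V_dn)/(S_up−S_dn) = (98.0879−24.3400)/(265.2000−181.3500) = 0.8795. V = [p*·98.0879 + (1−p*)·24.3400]/1.16 = 54.9884. B = V − Δ·S = -116.5185.
Each (Δ,B) replicates both successor values, so the strategy is self-financing and V0 is arbitrage-free.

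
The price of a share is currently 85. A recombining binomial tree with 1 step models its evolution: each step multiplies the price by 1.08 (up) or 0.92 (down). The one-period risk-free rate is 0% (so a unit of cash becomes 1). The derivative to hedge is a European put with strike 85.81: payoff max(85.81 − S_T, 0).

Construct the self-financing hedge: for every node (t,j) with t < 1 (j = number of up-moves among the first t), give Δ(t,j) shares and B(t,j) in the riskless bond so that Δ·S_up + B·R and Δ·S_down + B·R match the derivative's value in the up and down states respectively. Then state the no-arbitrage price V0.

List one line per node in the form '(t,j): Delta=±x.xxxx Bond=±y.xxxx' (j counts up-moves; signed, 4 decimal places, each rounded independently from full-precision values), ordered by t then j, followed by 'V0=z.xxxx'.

Since d<R<u, set p* = (R−d)/(u−d) = 0.5000; price each node as the discounted p*-expectation of its children.
Terminal payoffs: V(1,0)=7.6100, V(1,1)=0.0000
Node (0,0) S=85.0000: V=(p*·0.0000+(1−p*)·7.6100)/1=3.8050; Δ=(0.0000−7.6100)/(91.8000−78.2000)=-0.5596; B=V−Δ·S=51.3675
Root portfolio cost Δ·85+B reproduces V0=3.8050.

(0,0): Delta=-0.5596 Bond=51.3675
V0=3.8050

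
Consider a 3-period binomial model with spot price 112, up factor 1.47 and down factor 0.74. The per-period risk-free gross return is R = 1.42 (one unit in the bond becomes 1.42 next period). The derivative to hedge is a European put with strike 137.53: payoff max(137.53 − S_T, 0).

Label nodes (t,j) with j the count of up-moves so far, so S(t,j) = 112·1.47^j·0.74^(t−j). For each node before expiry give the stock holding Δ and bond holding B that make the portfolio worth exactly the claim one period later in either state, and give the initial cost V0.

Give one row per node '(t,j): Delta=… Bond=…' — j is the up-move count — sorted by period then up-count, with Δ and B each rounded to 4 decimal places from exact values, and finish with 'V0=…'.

Under the risk-neutral measure, an up-move has probability p* = (R−d)/(u−d) = 0.9315 and values discount at R = 1.42.
Payoff layer (t=3): V(3,0)=92.1449, V(3,1)=47.3731, V(3,2)=0.0000, V(3,3)=0.0000
Node (2,0) S=61.3312: V=(p*·47.3731+(1−p*)·92.1449)/1.42=35.5209; Δ=(47.3731−92.1449)/(90.1569−45.3851)=-1.0000; B=V−Δ·S=96.8521
Node (2,1) S=121.8336: V=(p*·0.0000+(1−p*)·47.3731)/1.42=2.2850; Δ=(0.0000−47.3731)/(179.0954−90.1569)=-0.5327; B=V−Δ·S=67.1797
Node (2,2) S=242.0208: V=(p*·0.0000+(1−p*)·0.0000)/1.42=0.0000; Δ=(0.0000−0.0000)/(355.7706−179.0954)=0.0000; B=V−Δ·S=0.0000
Node (1,0) S=82.8800: V=(p*·2.2850+(1−p*)·35.5209)/1.42=3.2123; Δ=(2.2850−35.5209)/(121.8336−61.3312)=-0.5493; B=V−Δ·S=48.7409
Node (1,1) S=164.6400: V=(p*·0.0000+(1−p*)·2.2850)/1.42=0.1102; Δ=(0.0000−2.2850)/(242.0208−121.8336)=-0.0190; B=V−Δ·S=3.2404
Node (0,0) S=112.0000: V=(p*·0.1102+(1−p*)·3.2123)/1.42=0.2272; Δ=(0.1102−3.2123)/(164.6400−82.8800)=-0.0379; B=V−Δ·S=4.4767
Root portfolio cost Δ·112+B reproduces V0=0.2272.

(0,0): Delta=-0.0379 Bond=4.4767
(1,0): Delta=-0.5493 Bond=48.7409
(1,1): Delta=-0.0190 Bond=3.2404
(2,0): Delta=-1.0000 Bond=96.8521
(2,1): Delta=-0.5327 Bond=67.1797
(2,2): Delta=0.0000 Bond=0.0000
V0=0.2272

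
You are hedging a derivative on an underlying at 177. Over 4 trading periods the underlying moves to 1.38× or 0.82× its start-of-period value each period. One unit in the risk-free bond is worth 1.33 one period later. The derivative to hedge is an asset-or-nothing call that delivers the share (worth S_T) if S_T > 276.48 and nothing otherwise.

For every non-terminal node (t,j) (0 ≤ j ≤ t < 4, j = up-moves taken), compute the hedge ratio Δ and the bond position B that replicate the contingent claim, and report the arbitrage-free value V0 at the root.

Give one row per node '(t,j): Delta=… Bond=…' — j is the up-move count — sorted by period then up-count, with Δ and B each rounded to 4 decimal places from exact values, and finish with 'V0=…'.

Since d<R<u, set p* = (R−d)/(u−d) = 0.9107; price each node as the discounted p*-expectation of its children.
Terminal payoffs: V(4,0)=0.0000, V(4,1)=0.0000, V(4,2)=0.0000, V(4,3)=381.4384, V(4,4)=641.9329
Node (3,0) S=97.5921: V=(p*·0.0000+(1−p*)·0.0000)/1.33=0.0000; Δ=(0.0000−0.0000)/(134.6771−80.0256)=0.0000; B=V−Δ·S=0.0000
Node (3,1) S=164.2404: V=(p*·0.0000+(1−p*)·0.0000)/1.33=0.0000; Δ=(0.0000−0.0000)/(226.6518−134.6771)=0.0000; B=V−Δ·S=0.0000
Node (3,2) S=276.4046: V=(p*·381.4384+(1−p*)·0.0000)/1.33=261.1890; Δ=(381.4384−0.0000)/(381.4384−226.6518)=2.4643; B=V−Δ·S=-419.9509
Node (3,3) S=465.1687: V=(p*·641.9329+(1−p*)·381.4384)/1.33=465.1687; Δ=(641.9329−381.4384)/(641.9329−381.4384)=1.0000; B=V−Δ·S=0.0000
Node (2,0) S=119.0148: V=(p*·0.0000+(1−p*)·0.0000)/1.33=0.0000; Δ=(0.0000−0.0000)/(164.2404−97.5921)=0.0000; B=V−Δ·S=0.0000
Node (2,1) S=200.2932: V=(p*·261.1890+(1−p*)·0.0000)/1.33=178.8485; Δ=(261.1890−0.0000)/(276.4046−164.2404)=2.3286; B=V−Δ·S=-287.5604
Node (2,2) S=337.0788: V=(p*·465.1687+(1−p*)·261.1890)/1.33=336.0573; Δ=(465.1687−261.1890)/(465.1687−276.4046)=1.0806; B=V−Δ·S=-28.1922
Node (1,0) S=145.1400: V=(p*·178.8485+(1−p*)·0.0000)/1.33=122.4661; Δ=(178.8485−0.0000)/(200.2932−119.0148)=2.2004; B=V−Δ·S=-196.9063
Node (1,1) S=244.2600: V=(p*·336.0573+(1−p*)·178.8485)/1.33=242.1209; Δ=(336.0573−178.8485)/(337.0788−200.2932)=1.1493; B=V−Δ·S=-38.6091
Node (0,0) S=177.0000: V=(p*·242.1209+(1−p*)·122.4661)/1.33=174.0131; Δ=(242.1209−122.4661)/(244.2600−145.1400)=1.2072; B=V−Δ·S=-39.6562
Self-financing check: at every node Δ·S+B equals the discounted successor values.

(0,0): Delta=1.2072 Bond=-39.6562
(1,0): Delta=2.2004 Bond=-196.9063
(1,1): Delta=1.1493 Bond=-38.6091
(2,0): Delta=0.0000 Bond=0.0000
(2,1): Delta=2.3286 Bond=-287.5604
(2,2): Delta=1.0806 Bond=-28.1922
(3,0): Delta=0.0000 Bond=0.0000
(3,1): Delta=0.0000 Bond=0.0000
(3,2): Delta=2.4643 Bond=-419.9509
(3,3): Delta=1.0000 Bond=0.0000
V0=174.0131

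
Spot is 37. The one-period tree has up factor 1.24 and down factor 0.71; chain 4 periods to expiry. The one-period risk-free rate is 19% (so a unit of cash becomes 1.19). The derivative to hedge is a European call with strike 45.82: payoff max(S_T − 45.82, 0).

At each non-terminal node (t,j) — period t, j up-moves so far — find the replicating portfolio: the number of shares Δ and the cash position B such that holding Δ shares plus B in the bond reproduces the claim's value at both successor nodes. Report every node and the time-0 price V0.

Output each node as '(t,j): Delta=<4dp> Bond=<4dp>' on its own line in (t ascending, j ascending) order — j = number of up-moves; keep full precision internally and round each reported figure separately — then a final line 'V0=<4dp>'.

The replicating-portfolio and risk-neutral prices coincide; use p* = (1.19−0.71)/(1.24−0.71) = 0.9057 for the latter.
Terminal payoffs: V(4,0)=0.0000, V(4,1)=0.0000, V(4,2)=0.0000, V(4,3)=4.2670, V(4,4)=41.6559
  t=3,j=0: stock 13.2427 → up 16.4210 (V=0.0000), down 9.4023 (V=0.0000). Price 0.0000; hedge Δ=0.0000, bond B=0.0000.
  t=3,j=1: stock 23.1281 → up 28.6789 (V=0.0000), down 16.4210 (V=0.0000). Price 0.0000; hedge Δ=0.0000, bond B=0.0000.
  t=3,j=2: stock 40.3928 → up 50.0870 (V=4.2670), down 28.6789 (V=0.0000). Price 3.2474; hedge Δ=0.1993, bond B=-4.8035.
  t=3,j=3: stock 70.5451 → up 87.4759 (V=41.6559), down 50.0870 (V=4.2670). Price 32.0409; hedge Δ=1.0000, bond B=-38.5042.
  t=2,j=0: stock 18.6517 → up 23.1281 (V=0.0000), down 13.2427 (V=0.0000). Price 0.0000; hedge Δ=0.0000, bond B=0.0000.
  t=2,j=1: stock 32.5748 → up 40.3928 (V=3.2474), down 23.1281 (V=0.0000). Price 2.4715; hedge Δ=0.1881, bond B=-3.6558.
  t=2,j=2: stock 56.8912 → up 70.5451 (V=32.0409), down 40.3928 (V=3.2474). Price 24.6425; hedge Δ=0.9549, bond B=-29.6848.
  t=1,j=0: stock 26.2700 → up 32.5748 (V=2.4715), down 18.6517 (V=0.0000). Price 1.8810; hedge Δ=0.1775, bond B=-2.7823.
  t=1,j=1: stock 45.8800 → up 56.8912 (V=24.6425), down 32.5748 (V=2.4715). Price 18.9503; hedge Δ=0.9118, bond B=-22.8817.
  t=0,j=0: stock 37.0000 → up 45.8800 (V=18.9503), down 26.2700 (V=1.8810). Price 14.5714; hedge Δ=0.8704, bond B=-17.6349.
Each (Δ,B) replicates both successor values, so the strategy is self-financing and V0 is arbitrage-free.

(0,0): Delta=0.8704 Bond=-17.6349
(1,0): Delta=0.1775 Bond=-2.7823
(1,1): Delta=0.9118 Bond=-22.8817
(2,0): Delta=0.0000 Bond=0.0000
(2,1): Delta=0.1881 Bond=-3.6558
(2,2): Delta=0.9549 Bond=-29.6848
(3,0): Delta=0.0000 Bond=0.0000
(3,1): Delta=0.0000 Bond=0.0000
(3,2): Delta=0.1993 Bond=-4.8035
(3,3): Delta=1.0000 Bond=-38.5042
V0=14.5714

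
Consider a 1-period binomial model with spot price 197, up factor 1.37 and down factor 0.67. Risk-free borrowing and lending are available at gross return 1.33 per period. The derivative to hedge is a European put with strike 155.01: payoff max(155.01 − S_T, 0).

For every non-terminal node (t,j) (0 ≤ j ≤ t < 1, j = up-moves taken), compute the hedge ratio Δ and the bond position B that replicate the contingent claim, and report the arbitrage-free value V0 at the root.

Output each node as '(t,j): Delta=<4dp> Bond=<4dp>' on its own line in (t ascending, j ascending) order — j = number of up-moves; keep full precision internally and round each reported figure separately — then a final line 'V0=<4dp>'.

(0,0): Delta=-0.1669 Bond=33.8748
V0=0.9890

No-arbitrage ⇒ martingale measure with p* = (R−d)/(u−d) = 0.9429.
Terminal payoffs: V(1,0)=23.0200, V(1,1)=0.0000
Node (0,0) S=197.0000: V=(p*·0.0000+(1−p*)·23.0200)/1.33=0.9890; Δ=(0.0000−23.0200)/(269.8900−131.9900)=-0.1669; B=V−Δ·S=33.8748
Self-financing check: at every node Δ·S+B equals the discounted successor values.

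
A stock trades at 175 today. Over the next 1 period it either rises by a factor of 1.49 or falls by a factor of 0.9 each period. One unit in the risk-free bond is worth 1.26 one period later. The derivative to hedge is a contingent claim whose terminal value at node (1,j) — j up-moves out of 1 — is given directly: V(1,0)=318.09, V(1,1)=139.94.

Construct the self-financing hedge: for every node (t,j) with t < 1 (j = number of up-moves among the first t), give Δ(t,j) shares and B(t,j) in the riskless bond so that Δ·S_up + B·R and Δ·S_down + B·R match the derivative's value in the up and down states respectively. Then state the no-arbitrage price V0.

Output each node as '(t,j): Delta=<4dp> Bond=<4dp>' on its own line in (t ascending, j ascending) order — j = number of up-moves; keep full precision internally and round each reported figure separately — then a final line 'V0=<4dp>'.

The replicating-portfolio and risk-neutral prices coincide; use p* = (1.26−0.9)/(1.49−0.9) = 0.6102 for the latter.
Terminal values V(1,·): V(1,0)=318.0900, V(1,1)=139.9400
Node (0,0) S=175.0000: V=(p*·139.9400+(1−p*)·318.0900)/1.26=166.1812; Δ=(139.9400−318.0900)/(260.7500−157.5000)=-1.7254; B=V−Δ·S=468.1303
Root portfolio cost Δ·175+B reproduces V0=166.1812.

(0,0): Delta=-1.7254 Bond=468.1303
V0=166.1812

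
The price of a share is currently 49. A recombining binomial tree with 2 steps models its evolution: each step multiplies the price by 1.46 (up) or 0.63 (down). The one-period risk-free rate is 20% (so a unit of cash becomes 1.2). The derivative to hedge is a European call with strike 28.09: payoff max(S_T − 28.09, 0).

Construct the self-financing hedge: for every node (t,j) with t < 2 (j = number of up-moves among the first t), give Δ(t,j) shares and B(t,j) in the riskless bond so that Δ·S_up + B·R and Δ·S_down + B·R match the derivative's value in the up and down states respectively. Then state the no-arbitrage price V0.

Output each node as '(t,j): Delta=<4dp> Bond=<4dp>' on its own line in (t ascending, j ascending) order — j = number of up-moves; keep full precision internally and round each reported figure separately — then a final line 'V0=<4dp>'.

Since d<R<u, set p* = (R−d)/(u−d) = 0.6867; price each node as the discounted p*-expectation of its children.
Terminal values V(2,·): V(2,0)=0.0000, V(2,1)=16.9802, V(2,2)=76.3584
  t=1,j=0: stock 30.8700 → up 45.0702 (V=16.9802), down 19.4481 (V=0.0000). Price 9.7176; hedge Δ=0.6627, bond B=-10.7405.
  t=1,j=1: stock 71.5400 → up 104.4484 (V=76.3584), down 45.0702 (V=16.9802). Price 48.1317; hedge Δ=1.0000, bond B=-23.4083.
  t=0,j=0: stock 49.0000 → up 71.5400 (V=48.1317), down 30.8700 (V=9.7176). Price 30.0819; hedge Δ=0.9445, bond B=-16.2001.
Check: Δ(0,0)·S0 + B(0,0) = 30.0819 = V0.

(0,0): Delta=0.9445 Bond=-16.2001
(1,0): Delta=0.6627 Bond=-10.7405
(1,1): Delta=1.0000 Bond=-23.4083
V0=30.0819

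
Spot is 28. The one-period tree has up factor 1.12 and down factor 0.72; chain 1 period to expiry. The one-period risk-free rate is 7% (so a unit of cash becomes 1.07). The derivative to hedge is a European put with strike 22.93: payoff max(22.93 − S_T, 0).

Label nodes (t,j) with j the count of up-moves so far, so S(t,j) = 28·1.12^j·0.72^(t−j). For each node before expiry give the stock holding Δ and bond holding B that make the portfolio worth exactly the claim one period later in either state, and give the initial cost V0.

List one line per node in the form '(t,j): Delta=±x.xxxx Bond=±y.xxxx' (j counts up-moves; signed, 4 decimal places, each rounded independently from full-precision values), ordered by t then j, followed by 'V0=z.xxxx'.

(0,0): Delta=-0.2473 Bond=7.2486
V0=0.3236

Since d<R<u, set p* = (R−d)/(u−d) = 0.8750; price each node as the discounted p*-expectation of its children.
Terminal payoffs: V(1,0)=2.7700, V(1,1)=0.0000
(0,0): S=28.0000. Δ = (V_up−V_dn)/(S_up−S_dn) = (0.0000−2.7700)/(31.3600−20.1600) = -0.2473. V = [p*·0.0000 + (1−p*)·2.7700]/1.07 = 0.3236. B = V − Δ·S = 7.2486.
Check: Δ(0,0)·S0 + B(0,0) = 0.3236 = V0.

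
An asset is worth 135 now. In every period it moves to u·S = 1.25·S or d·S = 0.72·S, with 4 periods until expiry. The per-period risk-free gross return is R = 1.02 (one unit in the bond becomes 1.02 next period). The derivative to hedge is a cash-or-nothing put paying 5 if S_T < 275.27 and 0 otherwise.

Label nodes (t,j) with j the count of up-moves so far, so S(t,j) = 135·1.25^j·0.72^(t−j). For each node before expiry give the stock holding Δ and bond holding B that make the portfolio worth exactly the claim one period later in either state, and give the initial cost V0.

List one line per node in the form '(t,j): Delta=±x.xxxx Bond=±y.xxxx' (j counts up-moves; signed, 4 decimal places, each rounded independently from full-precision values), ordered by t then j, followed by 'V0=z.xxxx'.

(0,0): Delta=-0.0119 Bond=5.7573
(1,0): Delta=0.0000 Bond=4.7116
(1,1): Delta=-0.0172 Bond=6.7624
(2,0): Delta=0.0000 Bond=4.8058
(2,1): Delta=0.0000 Bond=4.8058
(2,2): Delta=-0.0248 Bond=8.5013
(3,0): Delta=0.0000 Bond=4.9020
(3,1): Delta=0.0000 Bond=4.9020
(3,2): Delta=0.0000 Bond=4.9020
(3,3): Delta=-0.0358 Bond=11.5612
V0=4.1450

The replicating-portfolio and risk-neutral prices coincide; use p* = (1.02−0.72)/(1.25−0.72) = 0.5660 for the latter.
At expiry t=4: V(4,0)=5.0000, V(4,1)=5.0000, V(4,2)=5.0000, V(4,3)=5.0000, V(4,4)=0.0000
(3,0): S=50.3885. Δ = (V_up−V_dn)/(S_up−S_dn) = (5.0000−5.0000)/(62.9856−36.2797) = 0.0000. V = [p*·5.0000 + (1−p*)·5.0000]/1.02 = 4.9020. B = V − Δ·S = 4.9020.
(3,1): S=87.4800. Δ = (V_up−V_dn)/(S_up−S_dn) = (5.0000−5.0000)/(109.3500−62.9856) = 0.0000. V = [p*·5.0000 + (1−p*)·5.0000]/1.02 = 4.9020. B = V − Δ·S = 4.9020.
(3,2): S=151.8750. Δ = (V_up−V_dn)/(S_up−S_dn) = (5.0000−5.0000)/(189.8438−109.3500) = 0.0000. V = [p*·5.0000 + (1−p*)·5.0000]/1.02 = 4.9020. B = V − Δ·S = 4.9020.
(3,3): S=263.6719. Δ = (V_up−V_dn)/(S_up−S_dn) = (0.0000−5.0000)/(329.5898−189.8438) = -0.0358. V = [p*·0.0000 + (1−p*)·5.0000]/1.02 = 2.1273. B = V − Δ·S = 11.5612.
(2,0): S=69.9840. Δ = (V_up−V_dn)/(S_up−S_dn) = (4.9020−4.9020)/(87.4800−50.3885) = 0.0000. V = [p*·4.9020 + (1−p*)·4.9020]/1.02 = 4.8058. B = V − Δ·S = 4.8058.
(2,1): S=121.5000. Δ = (V_up−V_dn)/(S_up−S_dn) = (4.9020−4.9020)/(151.8750−87.4800) = 0.0000. V = [p*·4.9020 + (1−p*)·4.9020]/1.02 = 4.8058. B = V − Δ·S = 4.8058.
(2,2): S=210.9375. Δ = (V_up−V_dn)/(S_up−S_dn) = (2.1273−4.9020)/(263.6719−151.8750) = -0.0248. V = [p*·2.1273 + (1−p*)·4.9020]/1.02 = 3.2661. B = V − Δ·S = 8.5013.
(1,0): S=97.2000. Δ = (V_up−V_dn)/(S_up−S_dn) = (4.8058−4.8058)/(121.5000−69.9840) = 0.0000. V = [p*·4.8058 + (1−p*)·4.8058]/1.02 = 4.7116. B = V − Δ·S = 4.7116.
(1,1): S=168.7500. Δ = (V_up−V_dn)/(S_up−S_dn) = (3.2661−4.8058)/(210.9375−121.5000) = -0.0172. V = [p*·3.2661 + (1−p*)·4.8058]/1.02 = 3.8571. B = V − Δ·S = 6.7624.
(0,0): S=135.0000. Δ = (V_up−V_dn)/(S_up−S_dn) = (3.8571−4.7116)/(168.7500−97.2000) = -0.0119. V = [p*·3.8571 + (1−p*)·4.7116]/1.02 = 4.1450. B = V − Δ·S = 5.7573.
Check: Δ(0,0)·S0 + B(0,0) = 4.1450 = V0.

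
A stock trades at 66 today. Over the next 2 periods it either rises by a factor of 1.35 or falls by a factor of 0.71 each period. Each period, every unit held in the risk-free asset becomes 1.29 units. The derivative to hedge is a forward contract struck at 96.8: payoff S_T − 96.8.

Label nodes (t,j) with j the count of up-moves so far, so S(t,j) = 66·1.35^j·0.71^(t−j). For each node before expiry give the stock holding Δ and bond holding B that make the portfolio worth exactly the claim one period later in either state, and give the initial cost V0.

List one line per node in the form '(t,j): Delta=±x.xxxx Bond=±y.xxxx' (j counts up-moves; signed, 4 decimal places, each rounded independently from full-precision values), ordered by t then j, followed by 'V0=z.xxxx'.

(0,0): Delta=1.0000 Bond=-58.1696
(1,0): Delta=1.0000 Bond=-75.0388
(1,1): Delta=1.0000 Bond=-75.0388
V0=7.8304

The replicating-portfolio and risk-neutral prices coincide; use p* = (1.29−0.71)/(1.35−0.71) = 0.9062 for the latter.
Terminal payoffs: V(2,0)=-63.5294, V(2,1)=-33.5390, V(2,2)=23.4850
(1,0): S=46.8600. Δ = (V_up−V_dn)/(S_up−S_dn) = (-33.5390−-63.5294)/(63.2610−33.2706) = 1.0000. V = [p*·-33.5390 + (1−p*)·-63.5294]/1.29 = -28.1788. B = V − Δ·S = -75.0388.
(1,1): S=89.1000. Δ = (V_up−V_dn)/(S_up−S_dn) = (23.4850−-33.5390)/(120.2850−63.2610) = 1.0000. V = [p*·23.4850 + (1−p*)·-33.5390]/1.29 = 14.0612. B = V − Δ·S = -75.0388.
(0,0): S=66.0000. Δ = (V_up−V_dn)/(S_up−S_dn) = (14.0612−-28.1788)/(89.1000−46.8600) = 1.0000. V = [p*·14.0612 + (1−p*)·-28.1788]/1.29 = 7.8304. B = V − Δ·S = -58.1696.
Check: Δ(0,0)·S0 + B(0,0) = 7.8304 = V0.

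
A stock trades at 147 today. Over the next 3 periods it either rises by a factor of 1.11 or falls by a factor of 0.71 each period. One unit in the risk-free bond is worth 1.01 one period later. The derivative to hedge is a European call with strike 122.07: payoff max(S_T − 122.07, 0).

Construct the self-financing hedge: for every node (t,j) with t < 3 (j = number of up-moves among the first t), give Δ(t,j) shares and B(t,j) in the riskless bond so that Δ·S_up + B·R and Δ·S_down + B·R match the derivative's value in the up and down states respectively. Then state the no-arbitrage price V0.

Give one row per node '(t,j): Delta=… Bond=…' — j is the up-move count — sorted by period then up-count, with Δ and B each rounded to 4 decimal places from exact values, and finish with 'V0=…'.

(0,0): Delta=0.7202 Bond=-70.8600
(1,0): Delta=0.1160 Bond=-8.5143
(1,1): Delta=0.8490 Bond=-92.5867
(2,0): Delta=0.0000 Bond=0.0000
(2,1): Delta=0.1408 Bond=-11.4659
(2,2): Delta=1.0000 Bond=-120.8614
V0=35.0079

No-arbitrage ⇒ martingale measure with p* = (R−d)/(u−d) = 0.7500.
Payoff layer (t=3): V(3,0)=0.0000, V(3,1)=0.0000, V(3,2)=6.5243, V(3,3)=78.9718
(2,0): S=74.1027. Δ = (V_up−V_dn)/(S_up−S_dn) = (0.0000−0.0000)/(82.2540−52.6129) = 0.0000. V = [p*·0.0000 + (1−p*)·0.0000]/1.01 = 0.0000. B = V − Δ·S = 0.0000.
(2,1): S=115.8507. Δ = (V_up−V_dn)/(S_up−S_dn) = (6.5243−0.0000)/(128.5943−82.2540) = 0.1408. V = [p*·6.5243 + (1−p*)·0.0000]/1.01 = 4.8448. B = V − Δ·S = -11.4659.
(2,2): S=181.1187. Δ = (V_up−V_dn)/(S_up−S_dn) = (78.9718−6.5243)/(201.0418−128.5943) = 1.0000. V = [p*·78.9718 + (1−p*)·6.5243]/1.01 = 60.2573. B = V − Δ·S = -120.8614.
(1,0): S=104.3700. Δ = (V_up−V_dn)/(S_up−S_dn) = (4.8448−0.0000)/(115.8507−74.1027) = 0.1160. V = [p*·4.8448 + (1−p*)·0.0000]/1.01 = 3.5976. B = V − Δ·S = -8.5143.
(1,1): S=163.1700. Δ = (V_up−V_dn)/(S_up−S_dn) = (60.2573−4.8448)/(181.1187−115.8507) = 0.8490. V = [p*·60.2573 + (1−p*)·4.8448]/1.01 = 45.9447. B = V − Δ·S = -92.5867.
(0,0): S=147.0000. Δ = (V_up−V_dn)/(S_up−S_dn) = (45.9447−3.5976)/(163.1700−104.3700) = 0.7202. V = [p*·45.9447 + (1−p*)·3.5976]/1.01 = 35.0079. B = V − Δ·S = -70.8600.
Self-financing check: at every node Δ·S+B equals the discounted successor values.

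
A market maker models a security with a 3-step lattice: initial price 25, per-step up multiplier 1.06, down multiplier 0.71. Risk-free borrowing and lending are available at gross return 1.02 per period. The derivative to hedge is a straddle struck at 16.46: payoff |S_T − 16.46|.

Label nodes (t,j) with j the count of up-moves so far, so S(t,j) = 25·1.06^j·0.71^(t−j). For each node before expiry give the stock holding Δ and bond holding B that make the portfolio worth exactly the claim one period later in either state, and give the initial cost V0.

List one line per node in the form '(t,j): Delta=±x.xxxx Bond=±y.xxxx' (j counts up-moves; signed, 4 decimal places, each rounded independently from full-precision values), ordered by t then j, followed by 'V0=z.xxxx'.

Since d<R<u, set p* = (R−d)/(u−d) = 0.8857; price each node as the discounted p*-expectation of its children.
Payoff layer (t=3): V(3,0)=7.5122, V(3,1)=3.1014, V(3,2)=3.4839, V(3,3)=13.3154
  t=2,j=0: stock 12.6025 → up 13.3586 (V=3.1014), down 8.9478 (V=7.5122). Price 3.5348; hedge Δ=-1.0000, bond B=16.1373.
  t=2,j=1: stock 18.8150 → up 19.9439 (V=3.4839), down 13.3586 (V=3.1014). Price 3.3727; hedge Δ=0.0581, bond B=2.2797.
  t=2,j=2: stock 28.0900 → up 29.7754 (V=13.3154), down 19.9439 (V=3.4839). Price 11.9527; hedge Δ=1.0000, bond B=-16.1373.
  t=1,j=0: stock 17.7500 → up 18.8150 (V=3.3727), down 12.6025 (V=3.5348). Price 3.3247; hedge Δ=-0.0261, bond B=3.7877.
  t=1,j=1: stock 26.5000 → up 28.0900 (V=11.9527), down 18.8150 (V=3.3727). Price 10.7570; hedge Δ=0.9251, bond B=-13.7573.
  t=0,j=0: stock 25.0000 → up 26.5000 (V=10.7570), down 17.7500 (V=3.3247). Price 9.7134; hedge Δ=0.8494, bond B=-11.5217.
Self-financing check: at every node Δ·S+B equals the discounted successor values.

(0,0): Delta=0.8494 Bond=-11.5217
(1,0): Delta=-0.0261 Bond=3.7877
(1,1): Delta=0.9251 Bond=-13.7573
(2,0): Delta=-1.0000 Bond=16.1373
(2,1): Delta=0.0581 Bond=2.2797
(2,2): Delta=1.0000 Bond=-16.1373
V0=9.7134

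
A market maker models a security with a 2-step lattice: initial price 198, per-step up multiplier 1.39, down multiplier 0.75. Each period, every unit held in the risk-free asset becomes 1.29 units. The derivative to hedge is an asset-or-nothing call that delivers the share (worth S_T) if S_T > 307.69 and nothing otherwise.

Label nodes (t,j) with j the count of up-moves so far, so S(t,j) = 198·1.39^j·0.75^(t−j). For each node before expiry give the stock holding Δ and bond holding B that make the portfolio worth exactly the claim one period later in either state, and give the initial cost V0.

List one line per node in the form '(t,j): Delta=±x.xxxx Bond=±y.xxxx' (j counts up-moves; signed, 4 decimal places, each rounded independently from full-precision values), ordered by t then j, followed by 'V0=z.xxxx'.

Since d<R<u, set p* = (R−d)/(u−d) = 0.8438; price each node as the discounted p*-expectation of its children.
Terminal values V(2,·): V(2,0)=0.0000, V(2,1)=0.0000, V(2,2)=382.5558
  t=1,j=0: stock 148.5000 → up 206.4150 (V=0.0000), down 111.3750 (V=0.0000). Price 0.0000; hedge Δ=0.0000, bond B=0.0000.
  t=1,j=1: stock 275.2200 → up 382.5558 (V=382.5558), down 206.4150 (V=0.0000). Price 250.2182; hedge Δ=2.1719, bond B=-347.5253.
  t=0,j=0: stock 198.0000 → up 275.2200 (V=250.2182), down 148.5000 (V=0.0000). Price 163.6601; hedge Δ=1.9746, bond B=-227.3058.
Root portfolio cost Δ·198+B reproduces V0=163.6601.

(0,0): Delta=1.9746 Bond=-227.3058
(1,0): Delta=0.0000 Bond=0.0000
(1,1): Delta=2.1719 Bond=-347.5253
V0=163.6601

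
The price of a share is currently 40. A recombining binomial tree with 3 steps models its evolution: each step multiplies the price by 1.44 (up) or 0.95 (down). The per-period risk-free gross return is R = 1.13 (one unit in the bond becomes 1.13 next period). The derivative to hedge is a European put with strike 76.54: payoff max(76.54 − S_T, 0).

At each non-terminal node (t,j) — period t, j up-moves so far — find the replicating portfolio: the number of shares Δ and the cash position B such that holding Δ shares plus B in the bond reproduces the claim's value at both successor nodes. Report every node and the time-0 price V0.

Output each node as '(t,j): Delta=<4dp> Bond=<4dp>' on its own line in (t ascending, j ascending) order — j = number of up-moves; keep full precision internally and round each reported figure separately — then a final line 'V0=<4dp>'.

(0,0): Delta=-0.7389 Bond=44.4783
(1,0): Delta=-0.9606 Bond=58.6833
(1,1): Delta=-0.4871 Bond=35.7547
(2,0): Delta=-1.0000 Bond=67.7345
(2,1): Delta=-0.9158 Bond=63.8625
(2,2): Delta=0.0000 Bond=0.0000
V0=14.9205

No-arbitrage ⇒ martingale measure with p* = (R−d)/(u−d) = 0.3673.
At expiry t=3: V(3,0)=42.2450, V(3,1)=24.5560, V(3,2)=0.0000, V(3,3)=0.0000
Node (2,0) S=36.1000: V=(p*·24.5560+(1−p*)·42.2450)/1.13=31.6345; Δ=(24.5560−42.2450)/(51.9840−34.2950)=-1.0000; B=V−Δ·S=67.7345
Node (2,1) S=54.7200: V=(p*·0.0000+(1−p*)·24.5560)/1.13=13.7482; Δ=(0.0000−24.5560)/(78.7968−51.9840)=-0.9158; B=V−Δ·S=63.8625
Node (2,2) S=82.9440: V=(p*·0.0000+(1−p*)·0.0000)/1.13=0.0000; Δ=(0.0000−0.0000)/(119.4394−78.7968)=0.0000; B=V−Δ·S=0.0000
Node (1,0) S=38.0000: V=(p*·13.7482+(1−p*)·31.6345)/1.13=22.1805; Δ=(13.7482−31.6345)/(54.7200−36.1000)=-0.9606; B=V−Δ·S=58.6833
Node (1,1) S=57.6000: V=(p*·0.0000+(1−p*)·13.7482)/1.13=7.6972; Δ=(0.0000−13.7482)/(82.9440−54.7200)=-0.4871; B=V−Δ·S=35.7547
Node (0,0) S=40.0000: V=(p*·7.6972+(1−p*)·22.1805)/1.13=14.9205; Δ=(7.6972−22.1805)/(57.6000−38.0000)=-0.7389; B=V−Δ·S=44.4783
Check: Δ(0,0)·S0 + B(0,0) = 14.9205 = V0.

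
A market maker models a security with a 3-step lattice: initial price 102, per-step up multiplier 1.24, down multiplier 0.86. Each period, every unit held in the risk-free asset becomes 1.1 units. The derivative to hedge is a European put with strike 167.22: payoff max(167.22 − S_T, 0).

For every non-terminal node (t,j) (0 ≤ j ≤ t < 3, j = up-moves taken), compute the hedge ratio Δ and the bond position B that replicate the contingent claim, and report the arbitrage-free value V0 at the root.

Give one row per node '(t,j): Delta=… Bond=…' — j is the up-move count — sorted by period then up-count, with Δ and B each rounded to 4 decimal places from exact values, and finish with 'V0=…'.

Since d<R<u, set p* = (R−d)/(u−d) = 0.6316; price each node as the discounted p*-expectation of its children.
Payoff layer (t=3): V(3,0)=102.3423, V(3,1)=73.6754, V(3,2)=32.3417, V(3,3)=0.0000
Node (2,0) S=75.4392: V=(p*·73.6754+(1−p*)·102.3423)/1.1=76.5790; Δ=(73.6754−102.3423)/(93.5446−64.8777)=-1.0000; B=V−Δ·S=152.0182
Node (2,1) S=108.7728: V=(p*·32.3417+(1−p*)·73.6754)/1.1=43.2454; Δ=(32.3417−73.6754)/(134.8783−93.5446)=-1.0000; B=V−Δ·S=152.0182
Node (2,2) S=156.8352: V=(p*·0.0000+(1−p*)·32.3417)/1.1=10.8322; Δ=(0.0000−32.3417)/(194.4756−134.8783)=-0.5427; B=V−Δ·S=95.9420
Node (1,0) S=87.7200: V=(p*·43.2454+(1−p*)·76.5790)/1.1=50.4783; Δ=(43.2454−76.5790)/(108.7728−75.4392)=-1.0000; B=V−Δ·S=138.1983
Node (1,1) S=126.4800: V=(p*·10.8322+(1−p*)·43.2454)/1.1=20.7035; Δ=(10.8322−43.2454)/(156.8352−108.7728)=-0.6744; B=V−Δ·S=106.0015
Node (0,0) S=102.0000: V=(p*·20.7035+(1−p*)·50.4783)/1.1=28.7938; Δ=(20.7035−50.4783)/(126.4800−87.7200)=-0.7682; B=V−Δ·S=107.1486
The time-0 hedge costs 28.7938, which is the no-arbitrage price.

(0,0): Delta=-0.7682 Bond=107.1486
(1,0): Delta=-1.0000 Bond=138.1983
(1,1): Delta=-0.6744 Bond=106.0015
(2,0): Delta=-1.0000 Bond=152.0182
(2,1): Delta=-1.0000 Bond=152.0182
(2,2): Delta=-0.5427 Bond=95.9420
V0=28.7938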